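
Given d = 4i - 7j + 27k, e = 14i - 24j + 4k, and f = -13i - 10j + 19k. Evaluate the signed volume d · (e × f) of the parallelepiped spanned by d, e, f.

e × f:
i: (-24)·19 - 4·(-10) = -456 - (-40) = -416
j: 4·(-13) - 14·19 = -52 - 266 = -318
k: 14·(-10) - (-24)·(-13) = -140 - 312 = -452
e × f = (-416, -318, -452)
d · (e × f) = 4·(-416) + (-7)·(-318) + 27·(-452) = -1664 + 2226 - 12204 = -11642

-11642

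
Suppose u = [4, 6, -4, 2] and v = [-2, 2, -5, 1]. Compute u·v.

u · v = 4·(-2) + 6·2 + (-4)·(-5) + 2·1 = -8 + 12 + 20 + 2 = 26

26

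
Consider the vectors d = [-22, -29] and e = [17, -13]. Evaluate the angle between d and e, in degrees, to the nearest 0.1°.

d · e = (-22)·17 + (-29)·(-13) = -374 + 377 = 3
|d|² = 484 + 841 = 1325,  |d| = √1325 ≈ 36.400549
|e|² = 289 + 169 = 458,  |e| = √458 ≈ 21.400935
cos θ = 3 / (36.400549 · 21.400935) ≈ 0.00385
θ = arccos(0.00385) ≈ 89.8°

89.8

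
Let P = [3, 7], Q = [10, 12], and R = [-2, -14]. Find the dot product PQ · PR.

PQ = Q − P = (7, 5)
PR = R − P = (-5, -21)
PQ · PR = 7·(-5) + 5·(-21) = -35 - 105 = -140

-140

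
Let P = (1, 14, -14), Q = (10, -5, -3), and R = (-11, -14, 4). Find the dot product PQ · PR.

622

PQ = Q − P = (9, -19, 11)
PR = R − P = (-12, -28, 18)
PQ · PR = 9·(-12) + (-19)·(-28) + 11·18 = -108 + 532 + 198 = 622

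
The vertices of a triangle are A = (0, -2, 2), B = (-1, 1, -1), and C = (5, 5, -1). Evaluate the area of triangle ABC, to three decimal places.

AB = (-1, 3, -3),  AC = (5, 7, -3)
i: 3·(-3) - (-3)·7 = -9 - (-21) = 12
j: (-3)·5 - (-1)·(-3) = -15 - 3 = -18
k: (-1)·7 - 3·5 = -7 - 15 = -22
AB × AC = (12, -18, -22)
|AB × AC| = √952 ≈ 30.8545
area = ½ · 30.8545 ≈ 15.427

15.427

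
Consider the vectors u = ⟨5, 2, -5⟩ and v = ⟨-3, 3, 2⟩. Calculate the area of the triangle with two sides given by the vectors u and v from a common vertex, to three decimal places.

i: 2·2 - (-5)·3 = 4 - (-15) = 19
j: (-5)·(-3) - 5·2 = 15 - 10 = 5
k: 5·3 - 2·(-3) = 15 - (-6) = 21
u × v = (19, 5, 21)
|u × v| = √(19² + 5² + 21²) = √827 ≈ 28.7576
area = ½ · 28.7576 ≈ 14.379

14.379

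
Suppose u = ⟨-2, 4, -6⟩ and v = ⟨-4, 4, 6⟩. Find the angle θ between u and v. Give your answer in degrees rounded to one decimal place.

101.2

u · v = (-2)·(-4) + 4·4 + (-6)·6 = 8 + 16 - 36 = -12
|u|² = 4 + 16 + 36 = 56,  |u| = √56 ≈ 7.483315
|v|² = 16 + 16 + 36 = 68,  |v| = √68 ≈ 8.246211
cos θ = -12 / (7.483315 · 8.246211) ≈ -0.19446
θ = arccos(-0.19446) ≈ 101.2°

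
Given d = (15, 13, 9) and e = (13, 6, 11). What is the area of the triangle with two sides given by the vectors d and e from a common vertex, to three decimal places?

i: 13·11 - 9·6 = 143 - 54 = 89
j: 9·13 - 15·11 = 117 - 165 = -48
k: 15·6 - 13·13 = 90 - 169 = -79
d × e = (89, -48, -79)
|d × e| = √(89² + (-48)² + (-79)²) = √16466 ≈ 128.3199
area = ½ · 128.3199 ≈ 64.160

64.160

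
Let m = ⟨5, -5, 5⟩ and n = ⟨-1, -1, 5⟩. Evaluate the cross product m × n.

i: (-5)·5 - 5·(-1) = -25 - (-5) = -20
j: 5·(-1) - 5·5 = -5 - 25 = -30
k: 5·(-1) - (-5)·(-1) = -5 - 5 = -10
m × n = (-20, -30, -10)

(-20, -30, -10)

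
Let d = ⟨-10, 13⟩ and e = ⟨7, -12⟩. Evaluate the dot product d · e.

d · e = (-10)·7 + 13·(-12) = -70 - 156 = -226

-226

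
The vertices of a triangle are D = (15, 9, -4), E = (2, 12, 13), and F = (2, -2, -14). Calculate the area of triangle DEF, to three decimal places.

212.705

DE = (-13, 3, 17),  DF = (-13, -11, -10)
i: 3·(-10) - 17·(-11) = -30 - (-187) = 157
j: 17·(-13) - (-13)·(-10) = -221 - 130 = -351
k: (-13)·(-11) - 3·(-13) = 143 - (-39) = 182
DE × DF = (157, -351, 182)
|DE × DF| = √180974 ≈ 425.4104
area = ½ · 425.4104 ≈ 212.705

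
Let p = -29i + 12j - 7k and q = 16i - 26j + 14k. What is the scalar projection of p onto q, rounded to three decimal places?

p · q = (-29)·16 + 12·(-26) + (-7)·14 = -464 - 312 - 98 = -874
|q| = √(256 + 676 + 196) = √1128 ≈ 33.5857
comp_q p = -874 / √1128 ≈ -26.023

-26.023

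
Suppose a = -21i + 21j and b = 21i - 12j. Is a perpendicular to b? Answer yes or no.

no

a · b = (-21)·21 + 21·(-12) = -441 - 252 = -693
Nonzero, so the vectors are not orthogonal.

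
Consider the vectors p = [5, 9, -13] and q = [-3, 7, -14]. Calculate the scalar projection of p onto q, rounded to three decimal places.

p · q = 5·(-3) + 9·7 + (-13)·(-14) = -15 + 63 + 182 = 230
|q| = √(9 + 49 + 196) = √254 ≈ 15.9374
comp_q p = 230 / √254 ≈ 14.431

14.431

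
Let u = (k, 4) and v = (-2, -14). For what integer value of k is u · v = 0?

u · v = k·(-2) + 4·(-14) = -56 - 2k
Set equal to 0: -2k = 56, so k = -28.

-28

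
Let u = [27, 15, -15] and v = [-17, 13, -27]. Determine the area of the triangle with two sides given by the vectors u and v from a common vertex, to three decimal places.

i: 15·(-27) - (-15)·13 = -405 - (-195) = -210
j: (-15)·(-17) - 27·(-27) = 255 - (-729) = 984
k: 27·13 - 15·(-17) = 351 - (-255) = 606
u × v = (-210, 984, 606)
|u × v| = √((-210)² + 984² + 606²) = √1379592 ≈ 1174.5603
area = ½ · 1174.5603 ≈ 587.280

587.280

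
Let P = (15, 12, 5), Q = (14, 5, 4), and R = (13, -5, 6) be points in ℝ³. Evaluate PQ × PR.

(-24, 3, 3)

PQ = (-1, -7, -1)
PR = (-2, -17, 1)
i: (-7)·1 - (-1)·(-17) = -7 - 17 = -24
j: (-1)·(-2) - (-1)·1 = 2 - (-1) = 3
k: (-1)·(-17) - (-7)·(-2) = 17 - 14 = 3
PQ × PR = (-24, 3, 3)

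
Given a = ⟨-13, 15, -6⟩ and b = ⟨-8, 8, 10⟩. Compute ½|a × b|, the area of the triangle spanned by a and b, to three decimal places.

133.364

i: 15·10 - (-6)·8 = 150 - (-48) = 198
j: (-6)·(-8) - (-13)·10 = 48 - (-130) = 178
k: (-13)·8 - 15·(-8) = -104 - (-120) = 16
a × b = (198, 178, 16)
|a × b| = √(198² + 178² + 16²) = √71144 ≈ 266.7283
area = ½ · 266.7283 ≈ 133.364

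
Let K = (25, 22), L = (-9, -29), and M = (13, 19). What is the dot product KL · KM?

KL = L − K = (-34, -51)
KM = M − K = (-12, -3)
KL · KM = (-34)·(-12) + (-51)·(-3) = 408 + 153 = 561

561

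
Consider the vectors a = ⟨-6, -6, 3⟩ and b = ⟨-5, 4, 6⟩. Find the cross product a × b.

i: (-6)·6 - 3·4 = -36 - 12 = -48
j: 3·(-5) - (-6)·6 = -15 - (-36) = 21
k: (-6)·4 - (-6)·(-5) = -24 - 30 = -54
a × b = (-48, 21, -54)

(-48, 21, -54)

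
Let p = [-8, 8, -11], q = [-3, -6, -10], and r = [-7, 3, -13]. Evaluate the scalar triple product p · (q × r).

q × r:
i: (-6)·(-13) - (-10)·3 = 78 - (-30) = 108
j: (-10)·(-7) - (-3)·(-13) = 70 - 39 = 31
k: (-3)·3 - (-6)·(-7) = -9 - 42 = -51
q × r = (108, 31, -51)
p · (q × r) = (-8)·108 + 8·31 + (-11)·(-51) = -864 + 248 + 561 = -55

-55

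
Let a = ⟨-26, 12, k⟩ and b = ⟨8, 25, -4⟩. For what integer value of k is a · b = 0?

a · b = (-26)·8 + 12·25 + k·(-4) = 92 - 4k
Set equal to 0: -4k = -92, so k = 23.

23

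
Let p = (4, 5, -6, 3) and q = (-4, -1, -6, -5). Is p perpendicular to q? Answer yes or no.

p · q = 4·(-4) + 5·(-1) + (-6)·(-6) + 3·(-5) = -16 - 5 + 36 - 15 = 0
Zero, so the vectors are orthogonal.

yes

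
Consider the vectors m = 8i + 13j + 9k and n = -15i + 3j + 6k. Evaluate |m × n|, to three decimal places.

289.916

i: 13·6 - 9·3 = 78 - 27 = 51
j: 9·(-15) - 8·6 = -135 - 48 = -183
k: 8·3 - 13·(-15) = 24 - (-195) = 219
m × n = (51, -183, 219)
|m × n| = √(51² + (-183)² + 219²) = √84051 ≈ 289.9155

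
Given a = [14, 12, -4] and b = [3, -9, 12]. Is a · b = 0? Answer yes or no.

a · b = 14·3 + 12·(-9) + (-4)·12 = 42 - 108 - 48 = -114
Nonzero, so the vectors are not orthogonal.

no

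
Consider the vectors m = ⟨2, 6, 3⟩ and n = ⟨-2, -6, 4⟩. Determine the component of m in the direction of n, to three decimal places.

-3.742

m · n = 2·(-2) + 6·(-6) + 3·4 = -4 - 36 + 12 = -28
|n| = √(4 + 36 + 16) = √56 ≈ 7.4833
comp_n m = -28 / √56 ≈ -3.742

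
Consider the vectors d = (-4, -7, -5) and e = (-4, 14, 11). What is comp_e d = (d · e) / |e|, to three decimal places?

d · e = (-4)·(-4) + (-7)·14 + (-5)·11 = 16 - 98 - 55 = -137
|e| = √(16 + 196 + 121) = √333 ≈ 18.2483
comp_e d = -137 / √333 ≈ -7.508

-7.508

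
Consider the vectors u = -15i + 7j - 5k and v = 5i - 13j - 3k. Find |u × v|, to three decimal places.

194.669

i: 7·(-3) - (-5)·(-13) = -21 - 65 = -86
j: (-5)·5 - (-15)·(-3) = -25 - 45 = -70
k: (-15)·(-13) - 7·5 = 195 - 35 = 160
u × v = (-86, -70, 160)
|u × v| = √((-86)² + (-70)² + 160²) = √37896 ≈ 194.6689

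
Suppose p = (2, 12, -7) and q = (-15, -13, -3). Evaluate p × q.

(-127, 111, 154)

i: 12·(-3) - (-7)·(-13) = -36 - 91 = -127
j: (-7)·(-15) - 2·(-3) = 105 - (-6) = 111
k: 2·(-13) - 12·(-15) = -26 - (-180) = 154
p × q = (-127, 111, 154)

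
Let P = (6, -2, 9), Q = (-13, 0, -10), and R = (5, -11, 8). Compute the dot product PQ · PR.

PQ = Q − P = (-19, 2, -19)
PR = R − P = (-1, -9, -1)
PQ · PR = (-19)·(-1) + 2·(-9) + (-19)·(-1) = 19 - 18 + 19 = 20

20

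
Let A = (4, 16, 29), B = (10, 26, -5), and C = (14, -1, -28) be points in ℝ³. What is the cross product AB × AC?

AB = (6, 10, -34)
AC = (10, -17, -57)
i: 10·(-57) - (-34)·(-17) = -570 - 578 = -1148
j: (-34)·10 - 6·(-57) = -340 - (-342) = 2
k: 6·(-17) - 10·10 = -102 - 100 = -202
AB × AC = (-1148, 2, -202)

(-1148, 2, -202)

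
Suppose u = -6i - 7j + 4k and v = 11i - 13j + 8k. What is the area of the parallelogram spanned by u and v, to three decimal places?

i: (-7)·8 - 4·(-13) = -56 - (-52) = -4
j: 4·11 - (-6)·8 = 44 - (-48) = 92
k: (-6)·(-13) - (-7)·11 = 78 - (-77) = 155
u × v = (-4, 92, 155)
|u × v| = √((-4)² + 92² + 155²) = √32505 ≈ 180.2914

180.291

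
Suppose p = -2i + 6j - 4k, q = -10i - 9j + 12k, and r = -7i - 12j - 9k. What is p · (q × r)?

q × r:
i: (-9)·(-9) - 12·(-12) = 81 - (-144) = 225
j: 12·(-7) - (-10)·(-9) = -84 - 90 = -174
k: (-10)·(-12) - (-9)·(-7) = 120 - 63 = 57
q × r = (225, -174, 57)
p · (q × r) = (-2)·225 + 6·(-174) + (-4)·57 = -450 - 1044 - 228 = -1722

-1722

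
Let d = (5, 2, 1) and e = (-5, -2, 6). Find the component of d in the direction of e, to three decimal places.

d · e = 5·(-5) + 2·(-2) + 1·6 = -25 - 4 + 6 = -23
|e| = √(25 + 4 + 36) = √65 ≈ 8.0623
comp_e d = -23 / √65 ≈ -2.853

-2.853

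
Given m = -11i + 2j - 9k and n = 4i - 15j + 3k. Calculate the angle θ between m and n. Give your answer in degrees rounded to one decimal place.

m · n = (-11)·4 + 2·(-15) + (-9)·3 = -44 - 30 - 27 = -101
|m|² = 121 + 4 + 81 = 206,  |m| = √206 ≈ 14.352700
|n|² = 16 + 225 + 9 = 250,  |n| = √250 ≈ 15.811388
cos θ = -101 / (14.352700 · 15.811388) ≈ -0.44506
θ = arccos(-0.44506) ≈ 116.4°

116.4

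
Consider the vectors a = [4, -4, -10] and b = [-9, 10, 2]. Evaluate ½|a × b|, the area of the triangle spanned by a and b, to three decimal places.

i: (-4)·2 - (-10)·10 = -8 - (-100) = 92
j: (-10)·(-9) - 4·2 = 90 - 8 = 82
k: 4·10 - (-4)·(-9) = 40 - 36 = 4
a × b = (92, 82, 4)
|a × b| = √(92² + 82² + 4²) = √15204 ≈ 123.3045
area = ½ · 123.3045 ≈ 61.652

61.652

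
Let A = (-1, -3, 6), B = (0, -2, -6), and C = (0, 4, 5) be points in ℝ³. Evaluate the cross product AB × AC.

(83, -11, 6)

AB = (1, 1, -12)
AC = (1, 7, -1)
i: 1·(-1) - (-12)·7 = -1 - (-84) = 83
j: (-12)·1 - 1·(-1) = -12 - (-1) = -11
k: 1·7 - 1·1 = 7 - 1 = 6
AB × AC = (83, -11, 6)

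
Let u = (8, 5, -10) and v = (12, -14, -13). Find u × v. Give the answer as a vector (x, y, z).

(-205, -16, -172)

i: 5·(-13) - (-10)·(-14) = -65 - 140 = -205
j: (-10)·12 - 8·(-13) = -120 - (-104) = -16
k: 8·(-14) - 5·12 = -112 - 60 = -172
u × v = (-205, -16, -172)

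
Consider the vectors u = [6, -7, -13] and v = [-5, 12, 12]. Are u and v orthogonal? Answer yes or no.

u · v = 6·(-5) + (-7)·12 + (-13)·12 = -30 - 84 - 156 = -270
Nonzero, so the vectors are not orthogonal.

no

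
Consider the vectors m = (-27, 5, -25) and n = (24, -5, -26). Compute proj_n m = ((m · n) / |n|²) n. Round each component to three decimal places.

m · n = (-27)·24 + 5·(-5) + (-25)·(-26) = -648 - 25 + 650 = -23
|n|² = 576 + 25 + 676 = 1277
proj_n m = (-23/1277) · (24, -5, -26) ≈ (-0.432, 0.090, 0.468)

(-0.432, 0.090, 0.468)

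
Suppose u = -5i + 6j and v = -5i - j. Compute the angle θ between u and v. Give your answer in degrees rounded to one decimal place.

61.5

u · v = (-5)·(-5) + 6·(-1) = 25 - 6 = 19
|u|² = 25 + 36 = 61,  |u| = √61 ≈ 7.810250
|v|² = 25 + 1 = 26,  |v| = √26 ≈ 5.099020
cos θ = 19 / (7.810250 · 5.099020) ≈ 0.47709
θ = arccos(0.47709) ≈ 61.5°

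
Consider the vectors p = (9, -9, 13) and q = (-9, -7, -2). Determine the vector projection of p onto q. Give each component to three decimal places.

p · q = 9·(-9) + (-9)·(-7) + 13·(-2) = -81 + 63 - 26 = -44
|q|² = 81 + 49 + 4 = 134
proj_q p = (-44/134) · (-9, -7, -2) ≈ (2.955, 2.299, 0.657)

(2.955, 2.299, 0.657)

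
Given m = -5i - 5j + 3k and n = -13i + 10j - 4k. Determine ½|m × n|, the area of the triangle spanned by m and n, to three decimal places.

i: (-5)·(-4) - 3·10 = 20 - 30 = -10
j: 3·(-13) - (-5)·(-4) = -39 - 20 = -59
k: (-5)·10 - (-5)·(-13) = -50 - 65 = -115
m × n = (-10, -59, -115)
|m × n| = √((-10)² + (-59)² + (-115)²) = √16806 ≈ 129.6380
area = ½ · 129.6380 ≈ 64.819

64.819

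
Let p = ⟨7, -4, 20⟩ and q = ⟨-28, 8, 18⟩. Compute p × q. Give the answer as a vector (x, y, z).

(-232, -686, -56)

i: (-4)·18 - 20·8 = -72 - 160 = -232
j: 20·(-28) - 7·18 = -560 - 126 = -686
k: 7·8 - (-4)·(-28) = 56 - 112 = -56
p × q = (-232, -686, -56)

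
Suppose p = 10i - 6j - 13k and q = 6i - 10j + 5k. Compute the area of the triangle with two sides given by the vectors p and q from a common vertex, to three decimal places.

i: (-6)·5 - (-13)·(-10) = -30 - 130 = -160
j: (-13)·6 - 10·5 = -78 - 50 = -128
k: 10·(-10) - (-6)·6 = -100 - (-36) = -64
p × q = (-160, -128, -64)
|p × q| = √((-160)² + (-128)² + (-64)²) = √46080 ≈ 214.6625
area = ½ · 214.6625 ≈ 107.331

107.331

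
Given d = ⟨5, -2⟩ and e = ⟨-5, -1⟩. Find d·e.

-23

d · e = 5·(-5) + (-2)·(-1) = -25 + 2 = -23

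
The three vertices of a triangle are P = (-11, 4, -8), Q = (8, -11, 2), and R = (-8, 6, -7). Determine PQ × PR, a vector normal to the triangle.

(-35, 11, 83)

PQ = (19, -15, 10)
PR = (3, 2, 1)
i: (-15)·1 - 10·2 = -15 - 20 = -35
j: 10·3 - 19·1 = 30 - 19 = 11
k: 19·2 - (-15)·3 = 38 - (-45) = 83
PQ × PR = (-35, 11, 83)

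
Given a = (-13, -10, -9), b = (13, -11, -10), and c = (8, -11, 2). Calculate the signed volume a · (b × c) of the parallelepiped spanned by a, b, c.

b × c:
i: (-11)·2 - (-10)·(-11) = -22 - 110 = -132
j: (-10)·8 - 13·2 = -80 - 26 = -106
k: 13·(-11) - (-11)·8 = -143 - (-88) = -55
b × c = (-132, -106, -55)
a · (b × c) = (-13)·(-132) + (-10)·(-106) + (-9)·(-55) = 1716 + 1060 + 495 = 3271

3271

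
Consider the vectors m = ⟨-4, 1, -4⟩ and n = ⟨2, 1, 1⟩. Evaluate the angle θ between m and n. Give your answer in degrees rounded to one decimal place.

141.4

m · n = (-4)·2 + 1·1 + (-4)·1 = -8 + 1 - 4 = -11
|m|² = 16 + 1 + 16 = 33,  |m| = √33 ≈ 5.744563
|n|² = 4 + 1 + 1 = 6,  |n| = √6 ≈ 2.449490
cos θ = -11 / (5.744563 · 2.449490) ≈ -0.78174
θ = arccos(-0.78174) ≈ 141.4°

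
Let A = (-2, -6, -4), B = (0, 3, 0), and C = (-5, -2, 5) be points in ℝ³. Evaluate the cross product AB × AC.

(65, -30, 35)

AB = (2, 9, 4)
AC = (-3, 4, 9)
i: 9·9 - 4·4 = 81 - 16 = 65
j: 4·(-3) - 2·9 = -12 - 18 = -30
k: 2·4 - 9·(-3) = 8 - (-27) = 35
AB × AC = (65, -30, 35)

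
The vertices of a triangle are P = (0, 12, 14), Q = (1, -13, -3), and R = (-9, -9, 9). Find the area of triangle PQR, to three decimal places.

PQ = (1, -25, -17),  PR = (-9, -21, -5)
i: (-25)·(-5) - (-17)·(-21) = 125 - 357 = -232
j: (-17)·(-9) - 1·(-5) = 153 - (-5) = 158
k: 1·(-21) - (-25)·(-9) = -21 - 225 = -246
PQ × PR = (-232, 158, -246)
|PQ × PR| = √139304 ≈ 373.2345
area = ½ · 373.2345 ≈ 186.617

186.617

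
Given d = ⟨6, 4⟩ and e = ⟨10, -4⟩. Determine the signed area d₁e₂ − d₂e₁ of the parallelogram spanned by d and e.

-64

6·(-4) - 4·10 = -24 - 40 = -64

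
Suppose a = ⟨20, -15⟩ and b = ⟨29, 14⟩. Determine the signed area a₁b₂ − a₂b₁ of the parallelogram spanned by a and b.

20·14 - (-15)·29 = 280 - (-435) = 715

715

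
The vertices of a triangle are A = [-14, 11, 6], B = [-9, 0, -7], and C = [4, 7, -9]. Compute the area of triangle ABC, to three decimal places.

AB = (5, -11, -13),  AC = (18, -4, -15)
i: (-11)·(-15) - (-13)·(-4) = 165 - 52 = 113
j: (-13)·18 - 5·(-15) = -234 - (-75) = -159
k: 5·(-4) - (-11)·18 = -20 - (-198) = 178
AB × AC = (113, -159, 178)
|AB × AC| = √69734 ≈ 264.0720
area = ½ · 264.0720 ≈ 132.036

132.036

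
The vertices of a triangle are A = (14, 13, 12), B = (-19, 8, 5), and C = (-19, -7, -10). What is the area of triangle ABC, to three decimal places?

350.339

AB = (-33, -5, -7),  AC = (-33, -20, -22)
i: (-5)·(-22) - (-7)·(-20) = 110 - 140 = -30
j: (-7)·(-33) - (-33)·(-22) = 231 - 726 = -495
k: (-33)·(-20) - (-5)·(-33) = 660 - 165 = 495
AB × AC = (-30, -495, 495)
|AB × AC| = √490950 ≈ 700.6782
area = ½ · 700.6782 ≈ 350.339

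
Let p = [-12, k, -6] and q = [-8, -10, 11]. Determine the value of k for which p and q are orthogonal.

3

p · q = (-12)·(-8) + k·(-10) + (-6)·11 = 30 - 10k
Set equal to 0: -10k = -30, so k = 3.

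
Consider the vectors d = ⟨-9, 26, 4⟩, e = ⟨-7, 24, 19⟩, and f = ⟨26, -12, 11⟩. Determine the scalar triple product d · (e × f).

e × f:
i: 24·11 - 19·(-12) = 264 - (-228) = 492
j: 19·26 - (-7)·11 = 494 - (-77) = 571
k: (-7)·(-12) - 24·26 = 84 - 624 = -540
e × f = (492, 571, -540)
d · (e × f) = (-9)·492 + 26·571 + 4·(-540) = -4428 + 14846 - 2160 = 8258

8258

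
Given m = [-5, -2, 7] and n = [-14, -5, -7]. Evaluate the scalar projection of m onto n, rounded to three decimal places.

m · n = (-5)·(-14) + (-2)·(-5) + 7·(-7) = 70 + 10 - 49 = 31
|n| = √(196 + 25 + 49) = √270 ≈ 16.4317
comp_n m = 31 / √270 ≈ 1.887

1.887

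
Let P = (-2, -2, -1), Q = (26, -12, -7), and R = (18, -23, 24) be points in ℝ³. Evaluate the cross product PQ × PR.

(-376, -820, -388)

PQ = (28, -10, -6)
PR = (20, -21, 25)
i: (-10)·25 - (-6)·(-21) = -250 - 126 = -376
j: (-6)·20 - 28·25 = -120 - 700 = -820
k: 28·(-21) - (-10)·20 = -588 - (-200) = -388
PQ × PR = (-376, -820, -388)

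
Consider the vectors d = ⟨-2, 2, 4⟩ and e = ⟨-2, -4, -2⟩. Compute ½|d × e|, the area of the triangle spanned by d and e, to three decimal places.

10.392

i: 2·(-2) - 4·(-4) = -4 - (-16) = 12
j: 4·(-2) - (-2)·(-2) = -8 - 4 = -12
k: (-2)·(-4) - 2·(-2) = 8 - (-4) = 12
d × e = (12, -12, 12)
|d × e| = √(12² + (-12)² + 12²) = √432 ≈ 20.7846
area = ½ · 20.7846 ≈ 10.392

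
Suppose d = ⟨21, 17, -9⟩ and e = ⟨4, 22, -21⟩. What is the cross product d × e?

i: 17·(-21) - (-9)·22 = -357 - (-198) = -159
j: (-9)·4 - 21·(-21) = -36 - (-441) = 405
k: 21·22 - 17·4 = 462 - 68 = 394
d × e = (-159, 405, 394)

(-159, 405, 394)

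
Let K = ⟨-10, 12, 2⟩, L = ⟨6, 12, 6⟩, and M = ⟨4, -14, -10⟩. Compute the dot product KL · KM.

176

KL = L − K = (16, 0, 4)
KM = M − K = (14, -26, -12)
KL · KM = 16·14 + 0·(-26) + 4·(-12) = 224 + 0 - 48 = 176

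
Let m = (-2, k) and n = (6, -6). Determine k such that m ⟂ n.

m · n = (-2)·6 + k·(-6) = -12 - 6k
Set equal to 0: -6k = 12, so k = -2.

-2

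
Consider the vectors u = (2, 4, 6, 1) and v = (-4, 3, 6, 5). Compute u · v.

45

u · v = 2·(-4) + 4·3 + 6·6 + 1·5 = -8 + 12 + 36 + 5 = 45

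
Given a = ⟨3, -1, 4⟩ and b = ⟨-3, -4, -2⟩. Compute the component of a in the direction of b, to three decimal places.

-2.414

a · b = 3·(-3) + (-1)·(-4) + 4·(-2) = -9 + 4 - 8 = -13
|b| = √(9 + 16 + 4) = √29 ≈ 5.3852
comp_b a = -13 / √29 ≈ -2.414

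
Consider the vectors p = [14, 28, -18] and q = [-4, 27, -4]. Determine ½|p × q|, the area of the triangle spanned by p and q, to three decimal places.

i: 28·(-4) - (-18)·27 = -112 - (-486) = 374
j: (-18)·(-4) - 14·(-4) = 72 - (-56) = 128
k: 14·27 - 28·(-4) = 378 - (-112) = 490
p × q = (374, 128, 490)
|p × q| = √(374² + 128² + 490²) = √396360 ≈ 629.5713
area = ½ · 629.5713 ≈ 314.786

314.786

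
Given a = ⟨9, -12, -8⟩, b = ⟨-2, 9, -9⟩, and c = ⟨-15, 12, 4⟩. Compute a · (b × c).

-1308

b × c:
i: 9·4 - (-9)·12 = 36 - (-108) = 144
j: (-9)·(-15) - (-2)·4 = 135 - (-8) = 143
k: (-2)·12 - 9·(-15) = -24 - (-135) = 111
b × c = (144, 143, 111)
a · (b × c) = 9·144 + (-12)·143 + (-8)·111 = 1296 - 1716 - 888 = -1308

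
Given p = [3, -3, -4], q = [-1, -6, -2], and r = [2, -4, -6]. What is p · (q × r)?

50

q × r:
i: (-6)·(-6) - (-2)·(-4) = 36 - 8 = 28
j: (-2)·2 - (-1)·(-6) = -4 - 6 = -10
k: (-1)·(-4) - (-6)·2 = 4 - (-12) = 16
q × r = (28, -10, 16)
p · (q × r) = 3·28 + (-3)·(-10) + (-4)·16 = 84 + 30 - 64 = 50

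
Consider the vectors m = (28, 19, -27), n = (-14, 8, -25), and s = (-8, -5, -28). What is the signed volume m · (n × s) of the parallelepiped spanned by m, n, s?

-17038

n × s:
i: 8·(-28) - (-25)·(-5) = -224 - 125 = -349
j: (-25)·(-8) - (-14)·(-28) = 200 - 392 = -192
k: (-14)·(-5) - 8·(-8) = 70 - (-64) = 134
n × s = (-349, -192, 134)
m · (n × s) = 28·(-349) + 19·(-192) + (-27)·134 = -9772 - 3648 - 3618 = -17038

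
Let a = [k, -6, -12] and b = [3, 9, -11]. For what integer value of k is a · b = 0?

-26

a · b = k·3 + (-6)·9 + (-12)·(-11) = 78 + 3k
Set equal to 0: 3k = -78, so k = -26.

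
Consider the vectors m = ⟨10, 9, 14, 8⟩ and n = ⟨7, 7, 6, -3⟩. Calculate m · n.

193

m · n = 10·7 + 9·7 + 14·6 + 8·(-3) = 70 + 63 + 84 - 24 = 193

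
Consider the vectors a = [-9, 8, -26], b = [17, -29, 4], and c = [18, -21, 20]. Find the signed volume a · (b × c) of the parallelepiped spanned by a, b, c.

-1970

b × c:
i: (-29)·20 - 4·(-21) = -580 - (-84) = -496
j: 4·18 - 17·20 = 72 - 340 = -268
k: 17·(-21) - (-29)·18 = -357 - (-522) = 165
b × c = (-496, -268, 165)
a · (b × c) = (-9)·(-496) + 8·(-268) + (-26)·165 = 4464 - 2144 - 4290 = -1970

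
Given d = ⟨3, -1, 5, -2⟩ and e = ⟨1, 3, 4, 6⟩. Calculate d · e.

d · e = 3·1 + (-1)·3 + 5·4 + (-2)·6 = 3 - 3 + 20 - 12 = 8

8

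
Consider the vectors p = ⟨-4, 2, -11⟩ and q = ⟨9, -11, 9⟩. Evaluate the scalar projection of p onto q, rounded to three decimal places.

p · q = (-4)·9 + 2·(-11) + (-11)·9 = -36 - 22 - 99 = -157
|q| = √(81 + 121 + 81) = √283 ≈ 16.8226
comp_q p = -157 / √283 ≈ -9.333

-9.333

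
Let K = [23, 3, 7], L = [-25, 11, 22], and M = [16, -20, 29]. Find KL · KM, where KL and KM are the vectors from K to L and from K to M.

KL = L − K = (-48, 8, 15)
KM = M − K = (-7, -23, 22)
KL · KM = (-48)·(-7) + 8·(-23) + 15·22 = 336 - 184 + 330 = 482

482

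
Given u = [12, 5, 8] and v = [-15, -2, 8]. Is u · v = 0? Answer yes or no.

no

u · v = 12·(-15) + 5·(-2) + 8·8 = -180 - 10 + 64 = -126
Nonzero, so the vectors are not orthogonal.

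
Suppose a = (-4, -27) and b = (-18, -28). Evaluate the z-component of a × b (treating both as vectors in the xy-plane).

(-4)·(-28) - (-27)·(-18) = 112 - 486 = -374

-374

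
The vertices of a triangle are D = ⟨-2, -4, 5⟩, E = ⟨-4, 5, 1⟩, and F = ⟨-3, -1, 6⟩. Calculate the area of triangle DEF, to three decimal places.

11.023

DE = (-2, 9, -4),  DF = (-1, 3, 1)
i: 9·1 - (-4)·3 = 9 - (-12) = 21
j: (-4)·(-1) - (-2)·1 = 4 - (-2) = 6
k: (-2)·3 - 9·(-1) = -6 - (-9) = 3
DE × DF = (21, 6, 3)
|DE × DF| = √486 ≈ 22.0454
area = ½ · 22.0454 ≈ 11.023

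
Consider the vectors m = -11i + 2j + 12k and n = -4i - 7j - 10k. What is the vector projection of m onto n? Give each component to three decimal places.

(2.182, 3.818, 5.455)

m · n = (-11)·(-4) + 2·(-7) + 12·(-10) = 44 - 14 - 120 = -90
|n|² = 16 + 49 + 100 = 165
proj_n m = (-90/165) · (-4, -7, -10) ≈ (2.182, 3.818, 5.455)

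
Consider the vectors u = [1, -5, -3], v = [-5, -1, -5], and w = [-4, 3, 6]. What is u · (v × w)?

v × w:
i: (-1)·6 - (-5)·3 = -6 - (-15) = 9
j: (-5)·(-4) - (-5)·6 = 20 - (-30) = 50
k: (-5)·3 - (-1)·(-4) = -15 - 4 = -19
v × w = (9, 50, -19)
u · (v × w) = 1·9 + (-5)·50 + (-3)·(-19) = 9 - 250 + 57 = -184

-184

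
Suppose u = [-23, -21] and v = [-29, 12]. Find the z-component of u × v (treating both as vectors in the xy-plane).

-885

(-23)·12 - (-21)·(-29) = -276 - 609 = -885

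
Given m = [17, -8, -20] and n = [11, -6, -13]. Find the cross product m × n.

(-16, 1, -14)

i: (-8)·(-13) - (-20)·(-6) = 104 - 120 = -16
j: (-20)·11 - 17·(-13) = -220 - (-221) = 1
k: 17·(-6) - (-8)·11 = -102 - (-88) = -14
m × n = (-16, 1, -14)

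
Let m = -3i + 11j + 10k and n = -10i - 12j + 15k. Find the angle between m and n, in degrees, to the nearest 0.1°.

81.6

m · n = (-3)·(-10) + 11·(-12) + 10·15 = 30 - 132 + 150 = 48
|m|² = 9 + 121 + 100 = 230,  |m| = √230 ≈ 15.165751
|n|² = 100 + 144 + 225 = 469,  |n| = √469 ≈ 21.656408
cos θ = 48 / (15.165751 · 21.656408) ≈ 0.14615
θ = arccos(0.14615) ≈ 81.6°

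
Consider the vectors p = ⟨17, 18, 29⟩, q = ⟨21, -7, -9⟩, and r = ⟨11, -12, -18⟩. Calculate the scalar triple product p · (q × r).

253

q × r:
i: (-7)·(-18) - (-9)·(-12) = 126 - 108 = 18
j: (-9)·11 - 21·(-18) = -99 - (-378) = 279
k: 21·(-12) - (-7)·11 = -252 - (-77) = -175
q × r = (18, 279, -175)
p · (q × r) = 17·18 + 18·279 + 29·(-175) = 306 + 5022 - 5075 = 253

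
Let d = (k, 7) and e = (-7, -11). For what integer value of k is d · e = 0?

-11

d · e = k·(-7) + 7·(-11) = -77 - 7k
Set equal to 0: -7k = 77, so k = -11.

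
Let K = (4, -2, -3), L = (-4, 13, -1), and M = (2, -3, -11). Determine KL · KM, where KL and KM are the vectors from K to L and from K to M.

-15

KL = L − K = (-8, 15, 2)
KM = M − K = (-2, -1, -8)
KL · KM = (-8)·(-2) + 15·(-1) + 2·(-8) = 16 - 15 - 16 = -15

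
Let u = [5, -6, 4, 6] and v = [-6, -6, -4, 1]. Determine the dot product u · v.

u · v = 5·(-6) + (-6)·(-6) + 4·(-4) + 6·1 = -30 + 36 - 16 + 6 = -4

-4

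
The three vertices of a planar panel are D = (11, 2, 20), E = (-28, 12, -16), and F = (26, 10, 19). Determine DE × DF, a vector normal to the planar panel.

DE = (-39, 10, -36)
DF = (15, 8, -1)
i: 10·(-1) - (-36)·8 = -10 - (-288) = 278
j: (-36)·15 - (-39)·(-1) = -540 - 39 = -579
k: (-39)·8 - 10·15 = -312 - 150 = -462
DE × DF = (278, -579, -462)

(278, -579, -462)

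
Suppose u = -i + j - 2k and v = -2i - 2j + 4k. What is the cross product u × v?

i: 1·4 - (-2)·(-2) = 4 - 4 = 0
j: (-2)·(-2) - (-1)·4 = 4 - (-4) = 8
k: (-1)·(-2) - 1·(-2) = 2 - (-2) = 4
u × v = (0, 8, 4)

(0, 8, 4)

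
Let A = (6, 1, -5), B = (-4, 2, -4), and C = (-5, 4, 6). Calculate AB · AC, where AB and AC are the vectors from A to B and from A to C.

124

AB = B − A = (-10, 1, 1)
AC = C − A = (-11, 3, 11)
AB · AC = (-10)·(-11) + 1·3 + 1·11 = 110 + 3 + 11 = 124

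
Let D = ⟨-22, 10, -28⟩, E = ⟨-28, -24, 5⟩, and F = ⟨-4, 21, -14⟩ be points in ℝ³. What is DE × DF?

DE = (-6, -34, 33)
DF = (18, 11, 14)
i: (-34)·14 - 33·11 = -476 - 363 = -839
j: 33·18 - (-6)·14 = 594 - (-84) = 678
k: (-6)·11 - (-34)·18 = -66 - (-612) = 546
DE × DF = (-839, 678, 546)

(-839, 678, 546)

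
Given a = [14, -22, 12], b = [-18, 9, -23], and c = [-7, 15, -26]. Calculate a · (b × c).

b × c:
i: 9·(-26) - (-23)·15 = -234 - (-345) = 111
j: (-23)·(-7) - (-18)·(-26) = 161 - 468 = -307
k: (-18)·15 - 9·(-7) = -270 - (-63) = -207
b × c = (111, -307, -207)
a · (b × c) = 14·111 + (-22)·(-307) + 12·(-207) = 1554 + 6754 - 2484 = 5824

5824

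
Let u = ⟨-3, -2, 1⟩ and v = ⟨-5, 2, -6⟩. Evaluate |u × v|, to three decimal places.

29.749

i: (-2)·(-6) - 1·2 = 12 - 2 = 10
j: 1·(-5) - (-3)·(-6) = -5 - 18 = -23
k: (-3)·2 - (-2)·(-5) = -6 - 10 = -16
u × v = (10, -23, -16)
|u × v| = √(10² + (-23)² + (-16)²) = √885 ≈ 29.7489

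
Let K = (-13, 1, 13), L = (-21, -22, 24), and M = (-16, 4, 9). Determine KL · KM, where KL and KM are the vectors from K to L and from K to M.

KL = L − K = (-8, -23, 11)
KM = M − K = (-3, 3, -4)
KL · KM = (-8)·(-3) + (-23)·3 + 11·(-4) = 24 - 69 - 44 = -89

-89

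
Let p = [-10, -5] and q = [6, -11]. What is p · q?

p · q = (-10)·6 + (-5)·(-11) = -60 + 55 = -5

-5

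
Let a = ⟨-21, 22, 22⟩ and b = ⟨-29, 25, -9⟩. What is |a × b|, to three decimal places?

i: 22·(-9) - 22·25 = -198 - 550 = -748
j: 22·(-29) - (-21)·(-9) = -638 - 189 = -827
k: (-21)·25 - 22·(-29) = -525 - (-638) = 113
a × b = (-748, -827, 113)
|a × b| = √((-748)² + (-827)² + 113²) = √1256202 ≈ 1120.8042

1120.804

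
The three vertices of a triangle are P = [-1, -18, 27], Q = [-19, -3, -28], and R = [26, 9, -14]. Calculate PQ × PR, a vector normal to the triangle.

(870, -2223, -891)

PQ = (-18, 15, -55)
PR = (27, 27, -41)
i: 15·(-41) - (-55)·27 = -615 - (-1485) = 870
j: (-55)·27 - (-18)·(-41) = -1485 - 738 = -2223
k: (-18)·27 - 15·27 = -486 - 405 = -891
PQ × PR = (870, -2223, -891)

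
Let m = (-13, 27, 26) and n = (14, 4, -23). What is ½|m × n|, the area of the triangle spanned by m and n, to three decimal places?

i: 27·(-23) - 26·4 = -621 - 104 = -725
j: 26·14 - (-13)·(-23) = 364 - 299 = 65
k: (-13)·4 - 27·14 = -52 - 378 = -430
m × n = (-725, 65, -430)
|m × n| = √((-725)² + 65² + (-430)²) = √714750 ≈ 845.4289
area = ½ · 845.4289 ≈ 422.714

422.714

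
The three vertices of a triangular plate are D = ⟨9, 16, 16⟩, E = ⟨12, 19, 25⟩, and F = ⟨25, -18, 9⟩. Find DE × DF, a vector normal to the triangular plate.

DE = (3, 3, 9)
DF = (16, -34, -7)
i: 3·(-7) - 9·(-34) = -21 - (-306) = 285
j: 9·16 - 3·(-7) = 144 - (-21) = 165
k: 3·(-34) - 3·16 = -102 - 48 = -150
DE × DF = (285, 165, -150)

(285, 165, -150)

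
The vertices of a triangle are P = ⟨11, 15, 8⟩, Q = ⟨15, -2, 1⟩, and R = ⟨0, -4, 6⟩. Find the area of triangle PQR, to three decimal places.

146.795

PQ = (4, -17, -7),  PR = (-11, -19, -2)
i: (-17)·(-2) - (-7)·(-19) = 34 - 133 = -99
j: (-7)·(-11) - 4·(-2) = 77 - (-8) = 85
k: 4·(-19) - (-17)·(-11) = -76 - 187 = -263
PQ × PR = (-99, 85, -263)
|PQ × PR| = √86195 ≈ 293.5898
area = ½ · 293.5898 ≈ 146.795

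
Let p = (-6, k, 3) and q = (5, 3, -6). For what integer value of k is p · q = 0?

16

p · q = (-6)·5 + k·3 + 3·(-6) = -48 + 3k
Set equal to 0: 3k = 48, so k = 16.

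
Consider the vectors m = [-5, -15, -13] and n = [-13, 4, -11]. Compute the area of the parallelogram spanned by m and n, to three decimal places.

i: (-15)·(-11) - (-13)·4 = 165 - (-52) = 217
j: (-13)·(-13) - (-5)·(-11) = 169 - 55 = 114
k: (-5)·4 - (-15)·(-13) = -20 - 195 = -215
m × n = (217, 114, -215)
|m × n| = √(217² + 114² + (-215)²) = √106310 ≈ 326.0521

326.052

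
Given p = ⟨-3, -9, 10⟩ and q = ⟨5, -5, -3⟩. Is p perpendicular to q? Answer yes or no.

yes

p · q = (-3)·5 + (-9)·(-5) + 10·(-3) = -15 + 45 - 30 = 0
Zero, so the vectors are orthogonal.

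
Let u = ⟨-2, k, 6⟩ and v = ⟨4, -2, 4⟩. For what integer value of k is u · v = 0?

8

u · v = (-2)·4 + k·(-2) + 6·4 = 16 - 2k
Set equal to 0: -2k = -16, so k = 8.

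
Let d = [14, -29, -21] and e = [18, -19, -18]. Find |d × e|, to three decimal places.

i: (-29)·(-18) - (-21)·(-19) = 522 - 399 = 123
j: (-21)·18 - 14·(-18) = -378 - (-252) = -126
k: 14·(-19) - (-29)·18 = -266 - (-522) = 256
d × e = (123, -126, 256)
|d × e| = √(123² + (-126)² + 256²) = √96541 ≈ 310.7105

310.710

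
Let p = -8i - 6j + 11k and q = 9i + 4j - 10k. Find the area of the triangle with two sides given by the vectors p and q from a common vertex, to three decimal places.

16.591

i: (-6)·(-10) - 11·4 = 60 - 44 = 16
j: 11·9 - (-8)·(-10) = 99 - 80 = 19
k: (-8)·4 - (-6)·9 = -32 - (-54) = 22
p × q = (16, 19, 22)
|p × q| = √(16² + 19² + 22²) = √1101 ≈ 33.1813
area = ½ · 33.1813 ≈ 16.591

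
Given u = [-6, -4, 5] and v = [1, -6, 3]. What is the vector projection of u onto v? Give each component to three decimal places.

u · v = (-6)·1 + (-4)·(-6) + 5·3 = -6 + 24 + 15 = 33
|v|² = 1 + 36 + 9 = 46
proj_v u = (33/46) · (1, -6, 3) ≈ (0.717, -4.304, 2.152)

(0.717, -4.304, 2.152)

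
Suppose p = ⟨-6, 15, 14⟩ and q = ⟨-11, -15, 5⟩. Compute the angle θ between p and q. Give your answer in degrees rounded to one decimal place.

102.5

p · q = (-6)·(-11) + 15·(-15) + 14·5 = 66 - 225 + 70 = -89
|p|² = 36 + 225 + 196 = 457,  |p| = √457 ≈ 21.377558
|q|² = 121 + 225 + 25 = 371,  |q| = √371 ≈ 19.261360
cos θ = -89 / (21.377558 · 19.261360) ≈ -0.21614
θ = arccos(-0.21614) ≈ 102.5°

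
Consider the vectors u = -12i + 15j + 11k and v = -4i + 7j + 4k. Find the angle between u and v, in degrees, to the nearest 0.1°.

8.6

u · v = (-12)·(-4) + 15·7 + 11·4 = 48 + 105 + 44 = 197
|u|² = 144 + 225 + 121 = 490,  |u| = √490 ≈ 22.135944
|v|² = 16 + 49 + 16 = 81,  |v| = √81 ≈ 9.000000
cos θ = 197 / (22.135944 · 9.000000) ≈ 0.98884
θ = arccos(0.98884) ≈ 8.6°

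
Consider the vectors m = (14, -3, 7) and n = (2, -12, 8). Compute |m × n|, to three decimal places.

198.615

i: (-3)·8 - 7·(-12) = -24 - (-84) = 60
j: 7·2 - 14·8 = 14 - 112 = -98
k: 14·(-12) - (-3)·2 = -168 - (-6) = -162
m × n = (60, -98, -162)
|m × n| = √(60² + (-98)² + (-162)²) = √39448 ≈ 198.6152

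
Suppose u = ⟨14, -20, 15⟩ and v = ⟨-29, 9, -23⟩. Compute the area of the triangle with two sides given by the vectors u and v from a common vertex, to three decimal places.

284.829

i: (-20)·(-23) - 15·9 = 460 - 135 = 325
j: 15·(-29) - 14·(-23) = -435 - (-322) = -113
k: 14·9 - (-20)·(-29) = 126 - 580 = -454
u × v = (325, -113, -454)
|u × v| = √(325² + (-113)² + (-454)²) = √324510 ≈ 569.6578
area = ½ · 569.6578 ≈ 284.829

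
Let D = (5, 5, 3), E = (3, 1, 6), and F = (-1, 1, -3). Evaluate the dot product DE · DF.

DE = E − D = (-2, -4, 3)
DF = F − D = (-6, -4, -6)
DE · DF = (-2)·(-6) + (-4)·(-4) + 3·(-6) = 12 + 16 - 18 = 10

10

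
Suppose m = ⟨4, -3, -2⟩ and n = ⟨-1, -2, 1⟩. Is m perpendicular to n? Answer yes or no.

m · n = 4·(-1) + (-3)·(-2) + (-2)·1 = -4 + 6 - 2 = 0
Zero, so the vectors are orthogonal.

yes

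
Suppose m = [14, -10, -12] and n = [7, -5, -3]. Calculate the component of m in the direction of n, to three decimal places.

m · n = 14·7 + (-10)·(-5) + (-12)·(-3) = 98 + 50 + 36 = 184
|n| = √(49 + 25 + 9) = √83 ≈ 9.1104
comp_n m = 184 / √83 ≈ 20.197

20.197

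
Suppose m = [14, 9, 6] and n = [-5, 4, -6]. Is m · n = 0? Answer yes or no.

m · n = 14·(-5) + 9·4 + 6·(-6) = -70 + 36 - 36 = -70
Nonzero, so the vectors are not orthogonal.

no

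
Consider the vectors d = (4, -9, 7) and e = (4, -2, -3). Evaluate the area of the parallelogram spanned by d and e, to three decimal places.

63.757

i: (-9)·(-3) - 7·(-2) = 27 - (-14) = 41
j: 7·4 - 4·(-3) = 28 - (-12) = 40
k: 4·(-2) - (-9)·4 = -8 - (-36) = 28
d × e = (41, 40, 28)
|d × e| = √(41² + 40² + 28²) = √4065 ≈ 63.7574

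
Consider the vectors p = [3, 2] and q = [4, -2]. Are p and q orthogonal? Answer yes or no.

no

p · q = 3·4 + 2·(-2) = 12 - 4 = 8
Nonzero, so the vectors are not orthogonal.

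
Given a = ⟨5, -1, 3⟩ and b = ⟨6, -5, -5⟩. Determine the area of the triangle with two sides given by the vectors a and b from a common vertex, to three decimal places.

i: (-1)·(-5) - 3·(-5) = 5 - (-15) = 20
j: 3·6 - 5·(-5) = 18 - (-25) = 43
k: 5·(-5) - (-1)·6 = -25 - (-6) = -19
a × b = (20, 43, -19)
|a × b| = √(20² + 43² + (-19)²) = √2610 ≈ 51.0882
area = ½ · 51.0882 ≈ 25.544

25.544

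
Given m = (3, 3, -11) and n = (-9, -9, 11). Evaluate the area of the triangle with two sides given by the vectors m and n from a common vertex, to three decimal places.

46.669

i: 3·11 - (-11)·(-9) = 33 - 99 = -66
j: (-11)·(-9) - 3·11 = 99 - 33 = 66
k: 3·(-9) - 3·(-9) = -27 - (-27) = 0
m × n = (-66, 66, 0)
|m × n| = √((-66)² + 66² + 0²) = √8712 ≈ 93.3381
area = ½ · 93.3381 ≈ 46.669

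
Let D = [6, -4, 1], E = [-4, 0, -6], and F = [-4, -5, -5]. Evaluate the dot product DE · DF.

DE = E − D = (-10, 4, -7)
DF = F − D = (-10, -1, -6)
DE · DF = (-10)·(-10) + 4·(-1) + (-7)·(-6) = 100 - 4 + 42 = 138

138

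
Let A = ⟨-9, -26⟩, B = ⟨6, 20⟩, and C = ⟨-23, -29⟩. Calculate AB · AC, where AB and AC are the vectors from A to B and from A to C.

AB = B − A = (15, 46)
AC = C − A = (-14, -3)
AB · AC = 15·(-14) + 46·(-3) = -210 - 138 = -348

-348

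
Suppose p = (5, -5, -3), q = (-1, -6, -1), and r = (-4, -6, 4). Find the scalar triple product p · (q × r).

q × r:
i: (-6)·4 - (-1)·(-6) = -24 - 6 = -30
j: (-1)·(-4) - (-1)·4 = 4 - (-4) = 8
k: (-1)·(-6) - (-6)·(-4) = 6 - 24 = -18
q × r = (-30, 8, -18)
p · (q × r) = 5·(-30) + (-5)·8 + (-3)·(-18) = -150 - 40 + 54 = -136

-136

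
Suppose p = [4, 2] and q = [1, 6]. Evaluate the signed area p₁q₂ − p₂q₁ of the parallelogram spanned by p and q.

4·6 - 2·1 = 24 - 2 = 22

22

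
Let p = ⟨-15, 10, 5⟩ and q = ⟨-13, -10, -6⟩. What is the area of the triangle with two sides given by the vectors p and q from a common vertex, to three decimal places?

160.098

i: 10·(-6) - 5·(-10) = -60 - (-50) = -10
j: 5·(-13) - (-15)·(-6) = -65 - 90 = -155
k: (-15)·(-10) - 10·(-13) = 150 - (-130) = 280
p × q = (-10, -155, 280)
|p × q| = √((-10)² + (-155)² + 280²) = √102525 ≈ 320.1953
area = ½ · 320.1953 ≈ 160.098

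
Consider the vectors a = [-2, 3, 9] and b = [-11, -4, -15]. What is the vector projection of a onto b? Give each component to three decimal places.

a · b = (-2)·(-11) + 3·(-4) + 9·(-15) = 22 - 12 - 135 = -125
|b|² = 121 + 16 + 225 = 362
proj_b a = (-125/362) · (-11, -4, -15) ≈ (3.798, 1.381, 5.180)

(3.798, 1.381, 5.180)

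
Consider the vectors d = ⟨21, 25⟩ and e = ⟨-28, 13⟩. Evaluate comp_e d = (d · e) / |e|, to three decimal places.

-8.519

d · e = 21·(-28) + 25·13 = -588 + 325 = -263
|e| = √(784 + 169) = √953 ≈ 30.8707
comp_e d = -263 / √953 ≈ -8.519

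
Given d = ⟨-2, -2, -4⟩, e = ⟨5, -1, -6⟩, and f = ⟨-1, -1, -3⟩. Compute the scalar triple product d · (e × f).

e × f:
i: (-1)·(-3) - (-6)·(-1) = 3 - 6 = -3
j: (-6)·(-1) - 5·(-3) = 6 - (-15) = 21
k: 5·(-1) - (-1)·(-1) = -5 - 1 = -6
e × f = (-3, 21, -6)
d · (e × f) = (-2)·(-3) + (-2)·21 + (-4)·(-6) = 6 - 42 + 24 = -12

-12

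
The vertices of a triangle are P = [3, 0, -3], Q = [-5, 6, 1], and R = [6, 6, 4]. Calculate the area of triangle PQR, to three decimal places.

48.229

PQ = (-8, 6, 4),  PR = (3, 6, 7)
i: 6·7 - 4·6 = 42 - 24 = 18
j: 4·3 - (-8)·7 = 12 - (-56) = 68
k: (-8)·6 - 6·3 = -48 - 18 = -66
PQ × PR = (18, 68, -66)
|PQ × PR| = √9304 ≈ 96.4572
area = ½ · 96.4572 ≈ 48.229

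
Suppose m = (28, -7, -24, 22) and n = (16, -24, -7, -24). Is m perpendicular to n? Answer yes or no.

no

m · n = 28·16 + (-7)·(-24) + (-24)·(-7) + 22·(-24) = 448 + 168 + 168 - 528 = 256
Nonzero, so the vectors are not orthogonal.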